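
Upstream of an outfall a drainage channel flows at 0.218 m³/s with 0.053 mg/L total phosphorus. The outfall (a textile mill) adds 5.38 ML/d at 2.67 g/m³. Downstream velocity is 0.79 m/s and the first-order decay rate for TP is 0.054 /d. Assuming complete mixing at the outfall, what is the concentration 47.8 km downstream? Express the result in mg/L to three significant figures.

5.38 ML/d = 0.06227 m³/s.
After complete mixing, C₀ = (0.06227·2.67 + 0.218·0.053) / 0.2803 = 0.6344 mg/L.
Travel time t = 4.78e+04 m / 0.79 m/s = 6.051e+04 s = 0.7003 d.
C = 0.6344·exp(−0.054·0.7003) = 0.6344·0.9629 = 0.6109 mg/L.

0.611 mg/L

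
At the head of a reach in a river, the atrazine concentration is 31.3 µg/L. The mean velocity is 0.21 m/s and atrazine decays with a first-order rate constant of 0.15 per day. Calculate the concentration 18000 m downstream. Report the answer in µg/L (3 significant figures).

27.0 µg/L

Travel time t = 18000 m / 0.21 m/s = 1.8e+04/0.21 = 8.571e+04 s = 0.9921 d.
First-order decay: C = 31.3·exp(−0.15·0.9921) = 31.3·0.8617 = 26.97 µg/L.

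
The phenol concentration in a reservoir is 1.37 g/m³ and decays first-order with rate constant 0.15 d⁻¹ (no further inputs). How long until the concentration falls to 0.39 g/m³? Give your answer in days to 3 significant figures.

8.38 d

t = ln(C₀/C)/k = ln(1.37/0.39)/0.15 = 1.256/0.15 = 8.376 d.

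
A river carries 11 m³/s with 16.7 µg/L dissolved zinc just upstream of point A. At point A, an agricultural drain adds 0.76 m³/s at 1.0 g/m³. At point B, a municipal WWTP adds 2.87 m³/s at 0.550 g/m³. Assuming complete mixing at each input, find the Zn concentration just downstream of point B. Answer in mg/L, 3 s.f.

0.172 mg/L

16.7 µg/L = 0.0167 mg/L.
After input A: C = (11·0.0167 + 0.76·1) / 11.76 = 0.08025 mg/L.
After input B: C = (11.76·0.08025 + 2.87·0.55) / 14.63 = 0.1724 mg/L.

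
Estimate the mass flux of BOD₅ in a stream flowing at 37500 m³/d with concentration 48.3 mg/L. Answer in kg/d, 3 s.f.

37500 m³/d = 0.434 m³/s.
Mass flux = Q·C = 0.434 m³/s × 48.3 g/m³ = 20.96 g/s.
= 20.96 g/s × 86.4 = 1811 kg/d.

1810 kg/d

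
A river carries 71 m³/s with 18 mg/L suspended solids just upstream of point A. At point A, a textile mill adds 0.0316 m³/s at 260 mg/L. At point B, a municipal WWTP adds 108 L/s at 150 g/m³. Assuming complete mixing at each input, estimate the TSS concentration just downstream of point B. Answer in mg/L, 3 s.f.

18.3 mg/L

After input A: C = (71·18 + 0.0316·260) / 71.03 = 18.11 mg/L.
108 L/s = 0.108 m³/s.
After input B: C = (71.03·18.11 + 0.108·150) / 71.14 = 18.31 mg/L.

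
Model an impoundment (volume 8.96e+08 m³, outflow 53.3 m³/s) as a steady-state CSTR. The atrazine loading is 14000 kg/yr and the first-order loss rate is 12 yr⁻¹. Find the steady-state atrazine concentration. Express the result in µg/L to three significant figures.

Outflow Q = 53.3 m³/s × 3.156e+07 s/yr = 1.682e+09 m³/yr.
Steady-state CSTR mass balance: W = Q·C + k·V·C, so C = W/(Q + kV).
Q + kV = 1.682e+09 + 12·8.96e+08 = 1.243e+10 m³/yr.
C = 14000/1.243e+10 = 1.126e-06 kg/m³ = 0.001126 mg/L = 1.126 µg/L.

1.13 µg/L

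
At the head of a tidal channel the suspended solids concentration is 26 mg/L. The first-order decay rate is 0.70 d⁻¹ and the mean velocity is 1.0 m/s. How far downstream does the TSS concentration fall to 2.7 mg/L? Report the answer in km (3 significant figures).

From C = C₀·e^(−kt), t = ln(C₀/C)/k = ln(26/2.7)/0.70 = 2.265/0.70 = 3.235 d.
Distance = v·t = 1.0 m/s × 2.795e+05 s = 2.795e+05 m = 279.5 km.

280 km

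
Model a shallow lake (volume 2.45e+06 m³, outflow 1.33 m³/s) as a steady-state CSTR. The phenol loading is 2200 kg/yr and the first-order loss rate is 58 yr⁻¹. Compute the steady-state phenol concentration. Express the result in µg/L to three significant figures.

Outflow Q = 1.33 m³/s × 3.156e+07 s/yr = 4.197e+07 m³/yr.
Steady-state CSTR mass balance: W = Q·C + k·V·C, so C = W/(Q + kV).
Q + kV = 4.197e+07 + 58·2.45e+06 = 1.841e+08 m³/yr.
C = 2200/1.841e+08 = 1.195e-05 kg/m³ = 0.01195 mg/L = 11.95 µg/L.

12.0 µg/L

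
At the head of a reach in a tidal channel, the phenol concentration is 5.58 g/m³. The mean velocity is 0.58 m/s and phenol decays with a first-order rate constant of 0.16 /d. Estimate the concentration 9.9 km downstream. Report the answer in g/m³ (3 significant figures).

Travel time t = 9.9 km / 0.58 m/s = 9900/0.58 = 1.707e+04 s = 0.1976 d.
First-order decay: C = 5.58·exp(−0.16·0.1976) = 5.58·0.9689 = 5.406 g/m³.

5.41 g/m³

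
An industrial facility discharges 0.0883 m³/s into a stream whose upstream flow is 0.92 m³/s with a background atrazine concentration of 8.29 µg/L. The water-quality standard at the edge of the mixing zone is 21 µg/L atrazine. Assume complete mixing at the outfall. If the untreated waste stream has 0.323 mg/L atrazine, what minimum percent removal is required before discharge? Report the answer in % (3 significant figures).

52.5 %

8.29 µg/L = 0.00829 mg/L.
21 µg/L = 0.021 mg/L.
Mass balance: 0.021·1.008 = 0.0883·Cₑ + 0.92·0.00829.
Cₑ = (0.02117 − 0.007627) / 0.0883 = 0.1534 mg/L.
Required removal = 1 − 0.1534/0.323 = 52.5 %.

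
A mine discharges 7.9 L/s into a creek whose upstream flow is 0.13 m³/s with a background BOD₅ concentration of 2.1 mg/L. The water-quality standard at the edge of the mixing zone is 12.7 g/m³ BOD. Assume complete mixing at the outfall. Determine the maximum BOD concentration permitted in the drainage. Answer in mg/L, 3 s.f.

187 mg/L

7.9 L/s = 0.0079 m³/s.
Mass balance: 12.7·0.1379 = 0.0079·Cₑ + 0.13·2.1.
Cₑ = (1.751 − 0.273) / 0.0079 = 187.1 mg/L.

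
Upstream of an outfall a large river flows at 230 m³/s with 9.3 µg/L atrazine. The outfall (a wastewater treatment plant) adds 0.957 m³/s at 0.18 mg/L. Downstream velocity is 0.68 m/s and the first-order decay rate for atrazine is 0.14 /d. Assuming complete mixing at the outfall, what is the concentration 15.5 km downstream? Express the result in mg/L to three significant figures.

0.00964 mg/L

9.3 µg/L = 0.0093 mg/L.
After complete mixing, C₀ = (0.957·0.18 + 230·0.0093) / 231 = 0.01001 mg/L.
Travel time t = 1.55e+04 m / 0.68 m/s = 2.279e+04 s = 0.2638 d.
C = 0.01001·exp(−0.14·0.2638) = 0.01001·0.9637 = 0.009644 mg/L.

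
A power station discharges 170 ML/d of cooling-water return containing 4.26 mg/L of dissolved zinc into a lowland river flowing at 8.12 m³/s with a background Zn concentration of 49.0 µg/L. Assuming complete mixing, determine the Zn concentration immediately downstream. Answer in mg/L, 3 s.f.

170 ML/d = 1.968 m³/s.
49.0 µg/L = 0.049 mg/L.
Flow-weighted mixing gives C = (1.968·4.26 + 8.12·0.049) / (1.968 + 8.12) = 8.78/10.09 = 0.8704 mg/L.

0.870 mg/L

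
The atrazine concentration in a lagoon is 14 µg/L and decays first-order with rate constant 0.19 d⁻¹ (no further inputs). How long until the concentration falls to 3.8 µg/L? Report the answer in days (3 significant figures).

6.86 d

t = ln(C₀/C)/k = ln(14/3.8)/0.19 = 1.304/0.19 = 6.863 d.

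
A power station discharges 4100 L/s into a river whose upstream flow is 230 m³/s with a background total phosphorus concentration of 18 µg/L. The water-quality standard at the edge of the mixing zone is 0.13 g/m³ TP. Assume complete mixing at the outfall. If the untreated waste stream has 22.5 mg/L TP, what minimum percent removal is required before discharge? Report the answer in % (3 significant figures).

71.5 %

4100 L/s = 4.1 m³/s.
18 µg/L = 0.018 mg/L.
Mass balance: 0.13·234.1 = 4.1·Cₑ + 230·0.018.
Cₑ = (30.43 − 4.14) / 4.1 = 6.413 mg/L.
Required removal = 1 − 6.413/22.5 = 71.5 %.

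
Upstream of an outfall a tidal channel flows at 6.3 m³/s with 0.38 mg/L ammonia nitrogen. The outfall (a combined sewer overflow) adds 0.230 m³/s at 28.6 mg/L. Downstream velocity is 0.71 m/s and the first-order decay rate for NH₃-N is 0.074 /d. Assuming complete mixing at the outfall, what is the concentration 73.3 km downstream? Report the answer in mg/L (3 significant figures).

After complete mixing, C₀ = (0.23·28.6 + 6.3·0.38) / 6.53 = 1.374 mg/L.
Travel time t = 7.33e+04 m / 0.71 m/s = 1.032e+05 s = 1.195 d.
C = 1.374·exp(−0.074·1.195) = 1.374·0.9154 = 1.258 mg/L.

1.26 mg/L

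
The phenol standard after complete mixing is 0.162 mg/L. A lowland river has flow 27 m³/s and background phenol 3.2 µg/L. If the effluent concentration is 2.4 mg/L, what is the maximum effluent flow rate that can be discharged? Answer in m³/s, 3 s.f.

3.2 µg/L = 0.0032 mg/L.
Mass balance at complete mixing: C_std·(Q_w + Q_r) = Q_w·C_e + Q_r·C_b.
Rearranging, Q_w = Q_r·(C_std − C_b)/(C_e − C_std) = 27·(0.162 − 0.0032) / (2.4 − 0.162) = 1.916 m³/s.

1.92 m³/s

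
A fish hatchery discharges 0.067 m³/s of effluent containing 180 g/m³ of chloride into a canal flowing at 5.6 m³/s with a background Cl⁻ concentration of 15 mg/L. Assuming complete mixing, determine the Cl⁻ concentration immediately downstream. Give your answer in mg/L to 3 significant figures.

17.0 mg/L

Flow-weighted mixing gives C = (0.067·180 + 5.6·15) / (0.067 + 5.6) = 96.06/5.667 = 16.95 mg/L.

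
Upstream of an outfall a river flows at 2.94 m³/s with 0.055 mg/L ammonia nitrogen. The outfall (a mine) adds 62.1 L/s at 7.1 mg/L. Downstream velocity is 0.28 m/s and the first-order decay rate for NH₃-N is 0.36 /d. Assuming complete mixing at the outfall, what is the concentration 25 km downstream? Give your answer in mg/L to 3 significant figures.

62.1 L/s = 0.0621 m³/s.
After complete mixing, C₀ = (0.0621·7.1 + 2.94·0.055) / 3.002 = 0.2007 mg/L.
Travel time t = 2.5e+04 m / 0.28 m/s = 8.929e+04 s = 1.033 d.
C = 0.2007·exp(−0.36·1.033) = 0.2007·0.6893 = 0.1384 mg/L.

0.138 mg/L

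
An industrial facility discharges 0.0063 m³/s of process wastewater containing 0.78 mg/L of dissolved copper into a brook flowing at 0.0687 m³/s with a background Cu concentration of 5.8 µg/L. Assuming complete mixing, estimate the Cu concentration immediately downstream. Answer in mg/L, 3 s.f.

0.0708 mg/L

5.8 µg/L = 0.0058 mg/L.
Flow-weighted mixing gives C = (0.0063·0.78 + 0.0687·0.0058) / (0.0063 + 0.0687) = 0.005312/0.075 = 0.07083 mg/L.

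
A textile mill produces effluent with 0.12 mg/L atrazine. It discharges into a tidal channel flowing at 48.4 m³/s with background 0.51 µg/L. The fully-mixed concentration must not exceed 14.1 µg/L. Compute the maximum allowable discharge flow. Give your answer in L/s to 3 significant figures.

0.51 µg/L = 0.00051 mg/L.
14.1 µg/L = 0.0141 mg/L.
Mass balance at complete mixing: C_std·(Q_w + Q_r) = Q_w·C_e + Q_r·C_b.
Rearranging, Q_w = Q_r·(C_std − C_b)/(C_e − C_std) = 48.4·(0.0141 − 0.00051) / (0.12 − 0.0141) = 6.211 m³/s.
= 6211 L/s.

6210 L/s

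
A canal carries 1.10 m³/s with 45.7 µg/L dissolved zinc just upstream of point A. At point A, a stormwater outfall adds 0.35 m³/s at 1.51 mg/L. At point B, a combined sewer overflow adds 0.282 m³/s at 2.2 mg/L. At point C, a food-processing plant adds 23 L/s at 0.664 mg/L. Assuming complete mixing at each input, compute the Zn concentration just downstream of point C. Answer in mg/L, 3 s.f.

45.7 µg/L = 0.0457 mg/L.
After input A: C = (1.1·0.0457 + 0.35·1.51) / 1.45 = 0.3992 mg/L.
After input B: C = (1.45·0.3992 + 0.282·2.2) / 1.732 = 0.6924 mg/L.
23 L/s = 0.023 m³/s.
After input C: C = (1.732·0.6924 + 0.023·0.664) / 1.755 = 0.692 mg/L.

0.692 mg/L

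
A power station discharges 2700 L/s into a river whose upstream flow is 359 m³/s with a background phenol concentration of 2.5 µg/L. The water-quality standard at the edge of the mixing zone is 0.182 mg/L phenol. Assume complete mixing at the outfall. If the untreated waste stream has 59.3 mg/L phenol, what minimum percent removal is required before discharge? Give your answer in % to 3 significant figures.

2700 L/s = 2.7 m³/s.
2.5 µg/L = 0.0025 mg/L.
Mass balance: 0.182·361.7 = 2.7·Cₑ + 359·0.0025.
Cₑ = (65.83 − 0.8975) / 2.7 = 24.05 mg/L.
Required removal = 1 − 24.05/59.3 = 59.45 %.

59.4 %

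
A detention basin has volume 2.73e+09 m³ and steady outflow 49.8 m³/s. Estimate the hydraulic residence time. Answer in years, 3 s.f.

Q = 49.8 m³/s × 3.156e+07 s/yr = 1.572e+09 m³/yr.
Hydraulic residence time τ = V/Q = 2.73e+09/1.572e+09 = 1.737 yr.

1.74 yr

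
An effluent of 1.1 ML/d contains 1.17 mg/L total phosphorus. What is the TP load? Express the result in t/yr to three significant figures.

0.470 t/yr

1.1 ML/d = 0.01273 m³/s.
Mass flux = Q·C = 0.01273 m³/s × 1.17 g/m³ = 0.0149 g/s.
= 0.0149 g/s × 31.56 = 0.4701 t/yr.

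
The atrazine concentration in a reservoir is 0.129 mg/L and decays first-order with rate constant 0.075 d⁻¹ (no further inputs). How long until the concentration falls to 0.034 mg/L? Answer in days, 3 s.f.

17.8 d

t = ln(C₀/C)/k = ln(0.129/0.034)/0.075 = 1.333/0.075 = 17.78 d.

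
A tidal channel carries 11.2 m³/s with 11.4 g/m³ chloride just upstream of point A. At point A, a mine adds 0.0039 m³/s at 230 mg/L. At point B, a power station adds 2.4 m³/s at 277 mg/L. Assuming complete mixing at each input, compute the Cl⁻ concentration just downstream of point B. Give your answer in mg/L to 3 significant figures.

58.3 mg/L

After input A: C = (11.2·11.4 + 0.0039·230) / 11.2 = 11.48 mg/L.
After input B: C = (11.2·11.48 + 2.4·277) / 13.6 = 58.32 mg/L.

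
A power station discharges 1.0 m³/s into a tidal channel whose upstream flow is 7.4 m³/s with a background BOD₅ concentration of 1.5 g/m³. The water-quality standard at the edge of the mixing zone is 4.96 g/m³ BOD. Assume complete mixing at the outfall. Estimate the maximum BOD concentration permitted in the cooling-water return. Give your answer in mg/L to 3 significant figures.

30.6 mg/L

Mass balance: 4.96·8.4 = 1·Cₑ + 7.4·1.5.
Cₑ = (41.66 − 11.1) / 1 = 30.56 mg/L.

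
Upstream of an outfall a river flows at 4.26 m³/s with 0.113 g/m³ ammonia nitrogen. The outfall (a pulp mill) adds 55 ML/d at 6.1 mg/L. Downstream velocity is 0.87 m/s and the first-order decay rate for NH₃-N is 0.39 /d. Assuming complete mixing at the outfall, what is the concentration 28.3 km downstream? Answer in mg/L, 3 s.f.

55 ML/d = 0.6366 m³/s.
After complete mixing, C₀ = (0.6366·6.1 + 4.26·0.113) / 4.897 = 0.8913 mg/L.
Travel time t = 2.83e+04 m / 0.87 m/s = 3.253e+04 s = 0.3765 d.
C = 0.8913·exp(−0.39·0.3765) = 0.8913·0.8634 = 0.7696 mg/L.

0.770 mg/L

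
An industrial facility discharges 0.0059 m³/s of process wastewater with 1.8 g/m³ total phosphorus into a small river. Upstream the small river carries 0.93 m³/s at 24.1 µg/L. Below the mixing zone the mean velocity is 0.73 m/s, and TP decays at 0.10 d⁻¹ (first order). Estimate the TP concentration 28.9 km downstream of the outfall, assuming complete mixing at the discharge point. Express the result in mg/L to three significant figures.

24.1 µg/L = 0.0241 mg/L.
After complete mixing, C₀ = (0.0059·1.8 + 0.93·0.0241) / 0.9359 = 0.0353 mg/L.
Travel time t = 2.89e+04 m / 0.73 m/s = 3.959e+04 s = 0.4582 d.
C = 0.0353·exp(−0.10·0.4582) = 0.0353·0.9552 = 0.03371 mg/L.

0.0337 mg/L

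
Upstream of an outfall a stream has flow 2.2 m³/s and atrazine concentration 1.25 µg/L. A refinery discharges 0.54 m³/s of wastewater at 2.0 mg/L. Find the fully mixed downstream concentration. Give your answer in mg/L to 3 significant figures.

1.25 µg/L = 0.00125 mg/L.
By mass balance at complete mixing, C = (0.54·2 + 2.2·0.00125) / (0.54 + 2.2) = 1.083/2.74 = 0.3952 mg/L.

0.395 mg/L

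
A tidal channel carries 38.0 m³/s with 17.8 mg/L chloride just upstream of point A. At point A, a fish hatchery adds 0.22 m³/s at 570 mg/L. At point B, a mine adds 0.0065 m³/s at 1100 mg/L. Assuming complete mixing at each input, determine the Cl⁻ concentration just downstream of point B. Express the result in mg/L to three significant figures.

After input A: C = (38·17.8 + 0.22·570) / 38.22 = 20.98 mg/L.
After input B: C = (38.22·20.98 + 0.0065·1100) / 38.23 = 21.16 mg/L.

21.2 mg/L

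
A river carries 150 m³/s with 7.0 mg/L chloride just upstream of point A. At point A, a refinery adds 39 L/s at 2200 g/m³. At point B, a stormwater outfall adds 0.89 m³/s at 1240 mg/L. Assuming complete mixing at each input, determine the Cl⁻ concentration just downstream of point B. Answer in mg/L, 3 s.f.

14.8 mg/L

39 L/s = 0.039 m³/s.
After input A: C = (150·7 + 0.039·2200) / 150 = 7.57 mg/L.
After input B: C = (150·7.57 + 0.89·1240) / 150.9 = 14.84 mg/L.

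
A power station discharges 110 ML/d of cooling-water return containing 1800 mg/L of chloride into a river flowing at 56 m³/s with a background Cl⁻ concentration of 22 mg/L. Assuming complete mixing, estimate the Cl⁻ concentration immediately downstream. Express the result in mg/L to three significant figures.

110 ML/d = 1.273 m³/s.
By mass balance at complete mixing, C = (1.273·1800 + 56·22) / (1.273 + 56) = 3524/57.27 = 61.52 mg/L.

61.5 mg/L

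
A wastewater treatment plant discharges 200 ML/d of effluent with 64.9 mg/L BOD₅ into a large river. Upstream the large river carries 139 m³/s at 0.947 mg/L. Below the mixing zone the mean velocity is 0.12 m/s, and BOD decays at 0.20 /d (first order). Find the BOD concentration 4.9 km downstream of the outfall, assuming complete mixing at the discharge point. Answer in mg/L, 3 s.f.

1.81 mg/L

200 ML/d = 2.315 m³/s.
After complete mixing, C₀ = (2.315·64.9 + 139·0.947) / 141.3 = 1.995 mg/L.
Travel time t = 4900 m / 0.12 m/s = 4.083e+04 s = 0.4726 d.
C = 1.995·exp(−0.20·0.4726) = 1.995·0.9098 = 1.815 mg/L.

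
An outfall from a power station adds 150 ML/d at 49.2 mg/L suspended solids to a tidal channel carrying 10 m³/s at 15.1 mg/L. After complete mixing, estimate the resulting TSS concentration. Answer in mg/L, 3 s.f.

150 ML/d = 1.736 m³/s.
Flow-weighted mixing gives C = (1.736·49.2 + 10·15.1) / (1.736 + 10) = 236.4/11.74 = 20.14 mg/L.

20.1 mg/L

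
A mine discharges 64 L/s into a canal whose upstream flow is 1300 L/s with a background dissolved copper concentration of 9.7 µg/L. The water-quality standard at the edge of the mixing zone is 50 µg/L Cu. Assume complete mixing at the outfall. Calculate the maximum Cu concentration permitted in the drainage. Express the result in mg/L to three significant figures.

64 L/s = 0.064 m³/s.
1300 L/s = 1.3 m³/s.
9.7 µg/L = 0.0097 mg/L.
50 µg/L = 0.05 mg/L.
Mass balance: 0.05·1.364 = 0.064·Cₑ + 1.3·0.0097.
Cₑ = (0.0682 − 0.01261) / 0.064 = 0.8686 mg/L.

0.869 mg/L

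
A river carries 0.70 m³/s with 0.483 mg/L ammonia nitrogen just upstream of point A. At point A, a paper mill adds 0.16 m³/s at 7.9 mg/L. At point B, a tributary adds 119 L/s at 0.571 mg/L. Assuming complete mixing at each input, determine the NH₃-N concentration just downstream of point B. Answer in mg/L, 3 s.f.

1.71 mg/L

After input A: C = (0.7·0.483 + 0.16·7.9) / 0.86 = 1.863 mg/L.
119 L/s = 0.119 m³/s.
After input B: C = (0.86·1.863 + 0.119·0.571) / 0.979 = 1.706 mg/L.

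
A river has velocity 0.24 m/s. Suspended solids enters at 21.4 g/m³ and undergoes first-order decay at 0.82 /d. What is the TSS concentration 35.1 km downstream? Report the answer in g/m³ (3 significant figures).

5.34 g/m³

Travel time t = 35.1 km / 0.24 m/s = 3.51e+04/0.24 = 1.462e+05 s = 1.693 d.
First-order decay: C = 21.4·exp(−0.82·1.693) = 21.4·0.2496 = 5.341 g/m³.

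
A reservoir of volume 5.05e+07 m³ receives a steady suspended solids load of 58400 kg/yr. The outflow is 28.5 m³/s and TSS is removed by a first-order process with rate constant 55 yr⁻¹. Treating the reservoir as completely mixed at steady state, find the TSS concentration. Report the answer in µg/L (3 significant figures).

15.9 µg/L

Outflow Q = 28.5 m³/s × 3.156e+07 s/yr = 8.994e+08 m³/yr.
Steady-state CSTR mass balance: W = Q·C + k·V·C, so C = W/(Q + kV).
Q + kV = 8.994e+08 + 55·5.05e+07 = 3.677e+09 m³/yr.
C = 58400/3.677e+09 = 1.588e-05 kg/m³ = 0.01588 mg/L = 15.88 µg/L.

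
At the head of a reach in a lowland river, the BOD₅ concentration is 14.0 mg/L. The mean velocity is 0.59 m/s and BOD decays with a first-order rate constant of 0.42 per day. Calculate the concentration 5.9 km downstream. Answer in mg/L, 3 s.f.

Travel time t = 5.9 km / 0.59 m/s = 5900/0.59 = 1e+04 s = 0.1157 d.
First-order decay: C = 14.0·exp(−0.42·0.1157) = 14.0·0.9526 = 13.34 mg/L.

13.3 mg/L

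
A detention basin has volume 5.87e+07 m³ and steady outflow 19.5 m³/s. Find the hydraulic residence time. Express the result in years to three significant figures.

0.0954 yr

Q = 19.5 m³/s × 3.156e+07 s/yr = 6.154e+08 m³/yr.
Hydraulic residence time τ = V/Q = 5.87e+07/6.154e+08 = 0.09539 yr.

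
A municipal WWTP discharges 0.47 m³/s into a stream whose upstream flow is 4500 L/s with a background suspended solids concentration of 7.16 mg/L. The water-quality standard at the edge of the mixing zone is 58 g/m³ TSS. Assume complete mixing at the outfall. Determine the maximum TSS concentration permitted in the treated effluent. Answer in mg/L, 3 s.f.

4500 L/s = 4.5 m³/s.
Mass balance: 58·4.97 = 0.47·Cₑ + 4.5·7.16.
Cₑ = (288.3 − 32.22) / 0.47 = 544.8 mg/L.

545 mg/L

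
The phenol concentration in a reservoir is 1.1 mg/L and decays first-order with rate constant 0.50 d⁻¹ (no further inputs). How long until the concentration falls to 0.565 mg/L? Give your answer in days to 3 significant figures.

1.33 d

t = ln(C₀/C)/k = ln(1.1/0.565)/0.50 = 0.6662/0.50 = 1.332 d.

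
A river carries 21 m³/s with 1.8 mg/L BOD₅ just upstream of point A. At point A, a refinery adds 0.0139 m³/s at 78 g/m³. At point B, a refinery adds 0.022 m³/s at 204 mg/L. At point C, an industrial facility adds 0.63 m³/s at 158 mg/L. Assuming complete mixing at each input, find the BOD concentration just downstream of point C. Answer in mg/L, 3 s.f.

After input A: C = (21·1.8 + 0.0139·78) / 21.01 = 1.85 mg/L.
After input B: C = (21.01·1.85 + 0.022·204) / 21.04 = 2.062 mg/L.
After input C: C = (21.04·2.062 + 0.63·158) / 21.67 = 6.596 mg/L.

6.60 mg/L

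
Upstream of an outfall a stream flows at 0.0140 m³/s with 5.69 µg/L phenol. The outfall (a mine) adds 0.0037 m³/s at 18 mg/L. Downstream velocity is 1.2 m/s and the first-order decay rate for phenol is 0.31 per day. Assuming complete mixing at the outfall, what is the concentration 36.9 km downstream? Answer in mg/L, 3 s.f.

3.37 mg/L

5.69 µg/L = 0.00569 mg/L.
After complete mixing, C₀ = (0.0037·18 + 0.014·0.00569) / 0.0177 = 3.767 mg/L.
Travel time t = 3.69e+04 m / 1.2 m/s = 3.075e+04 s = 0.3559 d.
C = 3.767·exp(−0.31·0.3559) = 3.767·0.8955 = 3.374 mg/L.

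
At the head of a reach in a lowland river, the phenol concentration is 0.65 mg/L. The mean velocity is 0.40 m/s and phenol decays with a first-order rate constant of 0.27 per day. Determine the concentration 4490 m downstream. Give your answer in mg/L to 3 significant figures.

Travel time t = 4490 m / 0.40 m/s = 4490/0.40 = 1.122e+04 s = 0.1299 d.
First-order decay: C = 0.65·exp(−0.27·0.1299) = 0.65·0.9655 = 0.6276 mg/L.

0.628 mg/L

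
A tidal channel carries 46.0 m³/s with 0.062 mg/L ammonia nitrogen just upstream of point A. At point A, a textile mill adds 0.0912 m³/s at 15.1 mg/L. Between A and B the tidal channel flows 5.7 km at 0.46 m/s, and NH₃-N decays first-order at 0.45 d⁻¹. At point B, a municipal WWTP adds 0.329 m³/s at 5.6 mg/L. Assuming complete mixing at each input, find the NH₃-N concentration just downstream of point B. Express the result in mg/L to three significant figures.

After input A: C = (46·0.062 + 0.0912·15.1) / 46.09 = 0.09176 mg/L.
Over the 5.7 km reach to input B (t = 1.239e+04 s = 0.1434 d), decay gives C = 0.09176·exp(−0.45·0.1434) = 0.08602 mg/L.
After input B: C = (46.09·0.08602 + 0.329·5.6) / 46.42 = 0.1251 mg/L.

0.125 mg/L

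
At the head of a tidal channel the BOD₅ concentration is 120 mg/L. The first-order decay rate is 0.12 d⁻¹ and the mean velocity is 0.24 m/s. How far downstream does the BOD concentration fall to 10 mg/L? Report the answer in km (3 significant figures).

From C = C₀·e^(−kt), t = ln(C₀/C)/k = ln(120/10)/0.12 = 2.485/0.12 = 20.71 d.
Distance = v·t = 0.24 m/s × 1.789e+06 s = 4.294e+05 m = 429.4 km.

429 km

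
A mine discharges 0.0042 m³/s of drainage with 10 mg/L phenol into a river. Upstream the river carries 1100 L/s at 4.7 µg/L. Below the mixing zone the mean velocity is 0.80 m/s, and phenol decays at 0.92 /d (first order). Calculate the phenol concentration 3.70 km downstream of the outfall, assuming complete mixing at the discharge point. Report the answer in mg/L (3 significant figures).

0.0407 mg/L

1100 L/s = 1.1 m³/s.
4.7 µg/L = 0.0047 mg/L.
After complete mixing, C₀ = (0.0042·10 + 1.1·0.0047) / 1.104 = 0.04272 mg/L.
Travel time t = 3700 m / 0.80 m/s = 4625 s = 0.05353 d.
C = 0.04272·exp(−0.92·0.05353) = 0.04272·0.9519 = 0.04067 mg/L.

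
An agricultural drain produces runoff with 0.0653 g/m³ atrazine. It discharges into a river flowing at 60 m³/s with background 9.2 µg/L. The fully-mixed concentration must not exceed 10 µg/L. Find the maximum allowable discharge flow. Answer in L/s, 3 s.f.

9.2 µg/L = 0.0092 mg/L.
10 µg/L = 0.01 mg/L.
Mass balance at complete mixing: C_std·(Q_w + Q_r) = Q_w·C_e + Q_r·C_b.
Rearranging, Q_w = Q_r·(C_std − C_b)/(C_e − C_std) = 60·(0.01 − 0.0092) / (0.0653 − 0.01) = 0.868 m³/s.
= 868 L/s.

868 L/s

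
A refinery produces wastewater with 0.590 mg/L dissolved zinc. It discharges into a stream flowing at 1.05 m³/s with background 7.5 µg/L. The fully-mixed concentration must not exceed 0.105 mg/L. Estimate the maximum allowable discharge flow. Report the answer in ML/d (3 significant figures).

7.5 µg/L = 0.0075 mg/L.
Mass balance at complete mixing: C_std·(Q_w + Q_r) = Q_w·C_e + Q_r·C_b.
Rearranging, Q_w = Q_r·(C_std − C_b)/(C_e − C_std) = 1.05·(0.105 − 0.0075) / (0.59 − 0.105) = 0.2111 m³/s.
= 18.24 ML/d.

18.2 ML/d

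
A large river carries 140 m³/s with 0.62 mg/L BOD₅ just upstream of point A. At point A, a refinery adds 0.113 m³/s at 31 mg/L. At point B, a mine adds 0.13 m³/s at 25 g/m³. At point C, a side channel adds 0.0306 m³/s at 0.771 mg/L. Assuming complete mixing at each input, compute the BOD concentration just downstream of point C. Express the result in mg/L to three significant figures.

0.667 mg/L

After input A: C = (140·0.62 + 0.113·31) / 140.1 = 0.6445 mg/L.
After input B: C = (140.1·0.6445 + 0.13·25) / 140.2 = 0.6671 mg/L.
After input C: C = (140.2·0.6671 + 0.0306·0.771) / 140.3 = 0.6671 mg/L.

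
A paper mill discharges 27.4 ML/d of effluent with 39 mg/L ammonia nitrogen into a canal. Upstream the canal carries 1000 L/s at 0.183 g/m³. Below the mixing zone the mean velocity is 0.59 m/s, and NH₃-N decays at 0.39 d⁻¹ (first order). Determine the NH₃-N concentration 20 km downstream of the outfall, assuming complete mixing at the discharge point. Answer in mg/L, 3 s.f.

8.18 mg/L

27.4 ML/d = 0.3171 m³/s.
1000 L/s = 1 m³/s.
After complete mixing, C₀ = (0.3171·39 + 1·0.183) / 1.317 = 9.529 mg/L.
Travel time t = 2e+04 m / 0.59 m/s = 3.39e+04 s = 0.3923 d.
C = 9.529·exp(−0.39·0.3923) = 9.529·0.8581 = 8.177 mg/L.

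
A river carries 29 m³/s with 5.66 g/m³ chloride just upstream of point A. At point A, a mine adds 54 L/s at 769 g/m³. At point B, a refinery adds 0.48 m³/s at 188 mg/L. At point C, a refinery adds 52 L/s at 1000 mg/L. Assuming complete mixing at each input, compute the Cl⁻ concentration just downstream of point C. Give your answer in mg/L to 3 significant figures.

11.8 mg/L

54 L/s = 0.054 m³/s.
After input A: C = (29·5.66 + 0.054·769) / 29.05 = 7.079 mg/L.
After input B: C = (29.05·7.079 + 0.48·188) / 29.53 = 10.02 mg/L.
52 L/s = 0.052 m³/s.
After input C: C = (29.53·10.02 + 0.052·1000) / 29.59 = 11.76 mg/L.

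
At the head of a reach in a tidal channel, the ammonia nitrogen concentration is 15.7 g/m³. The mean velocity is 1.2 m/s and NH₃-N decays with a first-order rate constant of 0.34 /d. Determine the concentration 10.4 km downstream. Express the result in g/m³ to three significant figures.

Travel time t = 10.4 km / 1.2 m/s = 1.04e+04/1.2 = 8667 s = 0.1003 d.
First-order decay: C = 15.7·exp(−0.34·0.1003) = 15.7·0.9665 = 15.17 g/m³.

15.2 g/m³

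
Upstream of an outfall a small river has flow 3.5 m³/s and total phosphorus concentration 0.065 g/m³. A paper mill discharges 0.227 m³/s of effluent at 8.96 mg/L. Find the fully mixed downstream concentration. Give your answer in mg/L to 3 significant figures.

Conservation of mass across the mixing zone: C = (0.227·8.96 + 3.5·0.065) / (0.227 + 3.5) = 2.261/3.727 = 0.6068 mg/L.

0.607 mg/L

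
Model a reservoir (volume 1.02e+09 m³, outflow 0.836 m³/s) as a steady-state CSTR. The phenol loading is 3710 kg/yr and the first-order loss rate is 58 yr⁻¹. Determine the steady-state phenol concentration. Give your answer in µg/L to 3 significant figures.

Outflow Q = 0.836 m³/s × 3.156e+07 s/yr = 2.638e+07 m³/yr.
Steady-state CSTR mass balance: W = Q·C + k·V·C, so C = W/(Q + kV).
Q + kV = 2.638e+07 + 58·1.02e+09 = 5.919e+10 m³/yr.
C = 3710/5.919e+10 = 6.268e-08 kg/m³ = 6.268e-05 mg/L = 0.06268 µg/L.

0.0627 µg/L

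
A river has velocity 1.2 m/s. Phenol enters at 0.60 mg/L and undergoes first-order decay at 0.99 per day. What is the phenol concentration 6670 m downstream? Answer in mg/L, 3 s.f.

0.563 mg/L

Travel time t = 6670 m / 1.2 m/s = 6670/1.2 = 5558 s = 0.06433 d.
First-order decay: C = 0.60·exp(−0.99·0.06433) = 0.60·0.9383 = 0.563 mg/L.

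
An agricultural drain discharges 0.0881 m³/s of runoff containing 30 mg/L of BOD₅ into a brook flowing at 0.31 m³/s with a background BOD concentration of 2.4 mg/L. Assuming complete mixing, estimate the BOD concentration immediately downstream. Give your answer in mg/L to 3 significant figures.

8.51 mg/L

By mass balance at complete mixing, C = (0.0881·30 + 0.31·2.4) / (0.0881 + 0.31) = 3.387/0.3981 = 8.508 mg/L.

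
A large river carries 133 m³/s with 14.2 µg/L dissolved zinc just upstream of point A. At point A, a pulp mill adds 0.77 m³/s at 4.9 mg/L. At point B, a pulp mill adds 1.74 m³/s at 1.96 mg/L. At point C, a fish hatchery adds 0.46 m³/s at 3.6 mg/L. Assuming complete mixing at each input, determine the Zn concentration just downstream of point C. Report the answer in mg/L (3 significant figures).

0.0789 mg/L

14.2 µg/L = 0.0142 mg/L.
After input A: C = (133·0.0142 + 0.77·4.9) / 133.8 = 0.04232 mg/L.
After input B: C = (133.8·0.04232 + 1.74·1.96) / 135.5 = 0.06695 mg/L.
After input C: C = (135.5·0.06695 + 0.46·3.6) / 136 = 0.0789 mg/L.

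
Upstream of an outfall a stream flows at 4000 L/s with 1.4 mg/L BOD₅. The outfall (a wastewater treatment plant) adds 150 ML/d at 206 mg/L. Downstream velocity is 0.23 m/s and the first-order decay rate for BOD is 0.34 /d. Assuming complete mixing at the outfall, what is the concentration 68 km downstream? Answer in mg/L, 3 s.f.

19.8 mg/L

150 ML/d = 1.736 m³/s.
4000 L/s = 4 m³/s.
After complete mixing, C₀ = (1.736·206 + 4·1.4) / 5.736 = 63.32 mg/L.
Travel time t = 6.8e+04 m / 0.23 m/s = 2.957e+05 s = 3.422 d.
C = 63.32·exp(−0.34·3.422) = 63.32·0.3124 = 19.78 mg/L.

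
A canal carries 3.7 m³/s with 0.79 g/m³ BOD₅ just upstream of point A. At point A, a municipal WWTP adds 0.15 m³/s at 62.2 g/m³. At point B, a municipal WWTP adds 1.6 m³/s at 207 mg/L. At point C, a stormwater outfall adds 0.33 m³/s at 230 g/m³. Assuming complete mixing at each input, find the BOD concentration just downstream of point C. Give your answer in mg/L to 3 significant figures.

72.6 mg/L

After input A: C = (3.7·0.79 + 0.15·62.2) / 3.85 = 3.183 mg/L.
After input B: C = (3.85·3.183 + 1.6·207) / 5.45 = 63.02 mg/L.
After input C: C = (5.45·63.02 + 0.33·230) / 5.78 = 72.55 mg/L.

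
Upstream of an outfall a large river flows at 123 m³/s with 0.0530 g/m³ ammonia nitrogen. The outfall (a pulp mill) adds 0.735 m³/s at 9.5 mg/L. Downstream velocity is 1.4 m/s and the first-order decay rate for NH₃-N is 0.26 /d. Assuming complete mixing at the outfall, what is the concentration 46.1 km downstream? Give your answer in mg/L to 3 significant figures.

0.0988 mg/L

After complete mixing, C₀ = (0.735·9.5 + 123·0.053) / 123.7 = 0.1091 mg/L.
Travel time t = 4.61e+04 m / 1.4 m/s = 3.293e+04 s = 0.3811 d.
C = 0.1091·exp(−0.26·0.3811) = 0.1091·0.9057 = 0.09882 mg/L.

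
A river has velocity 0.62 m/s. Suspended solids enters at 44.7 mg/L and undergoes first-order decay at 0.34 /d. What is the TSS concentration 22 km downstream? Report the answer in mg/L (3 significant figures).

38.9 mg/L

Travel time t = 22 km / 0.62 m/s = 2.2e+04/0.62 = 3.548e+04 s = 0.4107 d.
First-order decay: C = 44.7·exp(−0.34·0.4107) = 44.7·0.8697 = 38.87 mg/L.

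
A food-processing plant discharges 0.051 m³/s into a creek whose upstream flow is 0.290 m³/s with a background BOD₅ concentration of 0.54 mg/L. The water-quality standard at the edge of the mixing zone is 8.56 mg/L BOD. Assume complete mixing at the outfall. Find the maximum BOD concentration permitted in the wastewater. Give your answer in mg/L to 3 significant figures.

Mass balance: 8.56·0.341 = 0.051·Cₑ + 0.29·0.54.
Cₑ = (2.919 − 0.1566) / 0.051 = 54.16 mg/L.

54.2 mg/L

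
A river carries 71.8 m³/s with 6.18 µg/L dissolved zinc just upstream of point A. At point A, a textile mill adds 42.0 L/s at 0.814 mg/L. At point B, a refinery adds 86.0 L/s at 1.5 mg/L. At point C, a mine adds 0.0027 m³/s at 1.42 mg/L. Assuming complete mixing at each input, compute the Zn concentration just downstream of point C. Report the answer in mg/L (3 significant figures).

0.00849 mg/L

6.18 µg/L = 0.00618 mg/L.
42.0 L/s = 0.042 m³/s.
After input A: C = (71.8·0.00618 + 0.042·0.814) / 71.84 = 0.006652 mg/L.
86.0 L/s = 0.086 m³/s.
After input B: C = (71.84·0.006652 + 0.086·1.5) / 71.93 = 0.008438 mg/L.
After input C: C = (71.93·0.008438 + 0.0027·1.42) / 71.93 = 0.008491 mg/L.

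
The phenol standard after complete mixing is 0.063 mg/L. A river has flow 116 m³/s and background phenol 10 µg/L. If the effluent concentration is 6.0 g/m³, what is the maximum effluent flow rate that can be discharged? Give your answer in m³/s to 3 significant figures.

1.04 m³/s

10 µg/L = 0.01 mg/L.
Mass balance at complete mixing: C_std·(Q_w + Q_r) = Q_w·C_e + Q_r·C_b.
Rearranging, Q_w = Q_r·(C_std − C_b)/(C_e − C_std) = 116·(0.063 − 0.01) / (6 − 0.063) = 1.036 m³/s.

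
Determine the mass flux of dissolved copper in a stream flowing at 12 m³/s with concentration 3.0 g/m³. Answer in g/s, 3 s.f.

Mass flux = Q·C = 12 m³/s × 3 g/m³ = 36 g/s.

36.0 g/s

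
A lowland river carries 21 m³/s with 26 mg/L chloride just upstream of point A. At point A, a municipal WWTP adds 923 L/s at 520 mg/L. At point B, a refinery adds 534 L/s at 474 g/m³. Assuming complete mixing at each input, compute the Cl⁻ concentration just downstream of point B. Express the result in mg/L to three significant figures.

923 L/s = 0.923 m³/s.
After input A: C = (21·26 + 0.923·520) / 21.92 = 46.8 mg/L.
534 L/s = 0.534 m³/s.
After input B: C = (21.92·46.8 + 0.534·474) / 22.46 = 56.96 mg/L.

57.0 mg/L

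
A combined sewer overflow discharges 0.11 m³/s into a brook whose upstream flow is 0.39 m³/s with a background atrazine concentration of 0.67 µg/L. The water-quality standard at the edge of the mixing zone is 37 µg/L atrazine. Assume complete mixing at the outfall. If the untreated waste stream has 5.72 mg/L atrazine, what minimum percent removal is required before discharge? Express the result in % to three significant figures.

0.67 µg/L = 0.00067 mg/L.
37 µg/L = 0.037 mg/L.
Mass balance: 0.037·0.5 = 0.11·Cₑ + 0.39·0.00067.
Cₑ = (0.0185 − 0.0002613) / 0.11 = 0.1658 mg/L.
Required removal = 1 − 0.1658/5.72 = 97.1 %.

97.1 %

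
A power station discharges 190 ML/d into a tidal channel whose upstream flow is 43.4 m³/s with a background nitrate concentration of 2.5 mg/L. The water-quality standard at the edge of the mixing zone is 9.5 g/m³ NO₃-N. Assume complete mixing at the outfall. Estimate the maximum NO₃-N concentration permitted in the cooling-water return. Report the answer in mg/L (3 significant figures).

148 mg/L

190 ML/d = 2.199 m³/s.
Mass balance: 9.5·45.6 = 2.199·Cₑ + 43.4·2.5.
Cₑ = (433.2 − 108.5) / 2.199 = 147.6 mg/L.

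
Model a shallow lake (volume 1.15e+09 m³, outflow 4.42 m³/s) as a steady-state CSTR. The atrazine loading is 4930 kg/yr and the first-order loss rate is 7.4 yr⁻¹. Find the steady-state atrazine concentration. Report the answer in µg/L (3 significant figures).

0.570 µg/L

Outflow Q = 4.42 m³/s × 3.156e+07 s/yr = 1.395e+08 m³/yr.
Steady-state CSTR mass balance: W = Q·C + k·V·C, so C = W/(Q + kV).
Q + kV = 1.395e+08 + 7.4·1.15e+09 = 8.649e+09 m³/yr.
C = 4930/8.649e+09 = 5.7e-07 kg/m³ = 0.00057 mg/L = 0.57 µg/L.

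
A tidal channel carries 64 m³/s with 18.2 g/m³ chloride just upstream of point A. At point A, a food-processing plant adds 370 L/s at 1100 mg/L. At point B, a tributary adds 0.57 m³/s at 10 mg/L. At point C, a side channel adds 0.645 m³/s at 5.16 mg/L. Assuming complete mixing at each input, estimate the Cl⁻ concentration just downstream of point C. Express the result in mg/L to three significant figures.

24.1 mg/L

370 L/s = 0.37 m³/s.
After input A: C = (64·18.2 + 0.37·1100) / 64.37 = 24.42 mg/L.
After input B: C = (64.37·24.42 + 0.57·10) / 64.94 = 24.29 mg/L.
After input C: C = (64.94·24.29 + 0.645·5.16) / 65.58 = 24.1 mg/L.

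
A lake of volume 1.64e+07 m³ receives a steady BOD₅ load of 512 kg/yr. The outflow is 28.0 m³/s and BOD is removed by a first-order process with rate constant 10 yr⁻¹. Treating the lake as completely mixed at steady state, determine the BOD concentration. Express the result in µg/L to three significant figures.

0.489 µg/L

Outflow Q = 28.0 m³/s × 3.156e+07 s/yr = 8.836e+08 m³/yr.
Steady-state CSTR mass balance: W = Q·C + k·V·C, so C = W/(Q + kV).
Q + kV = 8.836e+08 + 10·1.64e+07 = 1.048e+09 m³/yr.
C = 512/1.048e+09 = 4.887e-07 kg/m³ = 0.0004887 mg/L = 0.4887 µg/L.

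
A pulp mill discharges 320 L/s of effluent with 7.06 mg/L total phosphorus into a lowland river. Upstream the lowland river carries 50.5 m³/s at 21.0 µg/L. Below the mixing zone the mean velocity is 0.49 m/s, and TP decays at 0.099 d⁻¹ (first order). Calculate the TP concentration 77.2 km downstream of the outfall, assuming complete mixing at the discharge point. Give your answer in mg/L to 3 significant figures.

0.0545 mg/L

320 L/s = 0.32 m³/s.
21.0 µg/L = 0.021 mg/L.
After complete mixing, C₀ = (0.32·7.06 + 50.5·0.021) / 50.82 = 0.06532 mg/L.
Travel time t = 7.72e+04 m / 0.49 m/s = 1.576e+05 s = 1.824 d.
C = 0.06532·exp(−0.099·1.824) = 0.06532·0.8348 = 0.05453 mg/L.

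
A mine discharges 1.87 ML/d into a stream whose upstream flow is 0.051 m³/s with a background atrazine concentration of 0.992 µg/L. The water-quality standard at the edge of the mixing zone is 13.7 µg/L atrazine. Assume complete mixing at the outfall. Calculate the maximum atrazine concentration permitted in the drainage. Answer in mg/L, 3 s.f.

0.0436 mg/L

1.87 ML/d = 0.02164 m³/s.
0.992 µg/L = 0.000992 mg/L.
13.7 µg/L = 0.0137 mg/L.
Mass balance: 0.0137·0.07264 = 0.02164·Cₑ + 0.051·0.000992.
Cₑ = (0.0009952 − 5.059e-05) / 0.02164 = 0.04364 mg/L.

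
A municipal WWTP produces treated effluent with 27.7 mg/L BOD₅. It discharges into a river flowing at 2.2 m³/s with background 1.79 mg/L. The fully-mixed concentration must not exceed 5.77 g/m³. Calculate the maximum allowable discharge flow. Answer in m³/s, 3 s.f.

0.399 m³/s

Mass balance at complete mixing: C_std·(Q_w + Q_r) = Q_w·C_e + Q_r·C_b.
Rearranging, Q_w = Q_r·(C_std − C_b)/(C_e − C_std) = 2.2·(5.77 − 1.79) / (27.7 − 5.77) = 0.3993 m³/s.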